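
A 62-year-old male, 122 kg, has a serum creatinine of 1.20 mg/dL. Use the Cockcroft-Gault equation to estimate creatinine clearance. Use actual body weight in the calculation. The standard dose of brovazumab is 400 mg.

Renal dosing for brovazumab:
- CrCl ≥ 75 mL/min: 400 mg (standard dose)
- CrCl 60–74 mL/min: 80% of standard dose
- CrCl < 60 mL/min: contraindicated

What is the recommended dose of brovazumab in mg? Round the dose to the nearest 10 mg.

CrCl = (140 − 62) × 122 / (72 × 1.2) = 9516.0 / 86.40 ≈ 110.1 mL/min
CrCl ≈ 110 mL/min → bracket ≥ 75 mL/min.
100% of 400 mg = 400 mg

400 mg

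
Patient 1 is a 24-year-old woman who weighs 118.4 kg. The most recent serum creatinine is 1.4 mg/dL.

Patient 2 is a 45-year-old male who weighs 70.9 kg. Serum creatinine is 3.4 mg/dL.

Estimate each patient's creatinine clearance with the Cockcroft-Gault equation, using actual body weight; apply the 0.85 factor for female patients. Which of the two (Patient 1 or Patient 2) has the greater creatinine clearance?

Patient 1

Patient 1: CrCl = (140 − 24) × 118.4 / (72 × 1.4) × 0.85 = 13734.4 / 100.80 × 0.85 ≈ 115.8 mL/min
Patient 2: CrCl = (140 − 45) × 70.9 / (72 × 3.4) = 6735.5 / 244.80 ≈ 27.5 mL/min
115.8 vs 27.5 mL/min → Patient 1 is higher.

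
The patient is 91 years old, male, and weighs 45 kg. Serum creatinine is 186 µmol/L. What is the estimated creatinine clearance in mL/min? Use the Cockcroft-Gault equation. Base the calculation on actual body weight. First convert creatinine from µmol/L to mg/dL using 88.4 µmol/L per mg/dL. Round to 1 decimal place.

14.6 mL/min

SCr = 186 / 88.4 = 2.104 mg/dL
CrCl = (140 − 91) × 45 / (72 × 2.104) = 2205.0 / 151.49 ≈ 14.6 mL/min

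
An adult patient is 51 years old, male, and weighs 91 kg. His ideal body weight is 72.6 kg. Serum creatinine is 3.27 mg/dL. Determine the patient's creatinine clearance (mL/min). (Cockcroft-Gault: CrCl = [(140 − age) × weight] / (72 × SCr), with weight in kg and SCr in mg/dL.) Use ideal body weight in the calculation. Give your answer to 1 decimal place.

CrCl = (140 − 51) × 72.6 / (72 × 3.27) = 6461.4 / 235.44 ≈ 27.4 mL/min

27.4 mL/min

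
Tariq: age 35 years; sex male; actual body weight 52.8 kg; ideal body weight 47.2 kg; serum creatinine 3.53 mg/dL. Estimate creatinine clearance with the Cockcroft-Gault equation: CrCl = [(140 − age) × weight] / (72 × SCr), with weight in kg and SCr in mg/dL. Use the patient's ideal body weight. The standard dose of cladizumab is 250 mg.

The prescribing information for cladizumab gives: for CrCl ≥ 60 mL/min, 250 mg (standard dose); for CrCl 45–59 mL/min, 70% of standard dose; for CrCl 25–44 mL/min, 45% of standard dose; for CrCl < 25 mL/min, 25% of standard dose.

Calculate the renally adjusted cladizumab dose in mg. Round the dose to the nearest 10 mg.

CrCl = (140 − 35) × 47.2 / (72 × 3.53) = 4956.0 / 254.16 ≈ 19.5 mL/min
CrCl ≈ 19 mL/min → bracket < 25 mL/min.
25% of 250 mg = 62.5 mg → 60 mg

60 mg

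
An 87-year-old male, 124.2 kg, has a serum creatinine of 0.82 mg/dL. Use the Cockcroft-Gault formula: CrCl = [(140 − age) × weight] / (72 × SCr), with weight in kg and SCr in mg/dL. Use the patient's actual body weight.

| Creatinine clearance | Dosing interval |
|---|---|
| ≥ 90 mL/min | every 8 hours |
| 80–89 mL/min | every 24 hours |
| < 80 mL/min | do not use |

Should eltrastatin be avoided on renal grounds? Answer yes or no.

no

CrCl = (140 − 87) × 124.2 / (72 × 0.82) = 6582.6 / 59.04 ≈ 111.5 mL/min
CrCl ≈ 111 mL/min, which is ≥ 80 mL/min.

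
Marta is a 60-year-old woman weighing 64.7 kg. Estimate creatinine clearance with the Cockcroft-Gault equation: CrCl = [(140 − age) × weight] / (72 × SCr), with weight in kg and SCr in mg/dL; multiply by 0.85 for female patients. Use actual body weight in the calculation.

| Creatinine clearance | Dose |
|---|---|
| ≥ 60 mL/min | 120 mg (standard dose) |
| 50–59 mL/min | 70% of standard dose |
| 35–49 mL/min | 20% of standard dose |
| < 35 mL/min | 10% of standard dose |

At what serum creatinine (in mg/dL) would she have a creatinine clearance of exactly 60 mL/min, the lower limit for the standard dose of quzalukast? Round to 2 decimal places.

Standard dose requires CrCl ≥ 60 mL/min.
Set (140 − 60) × 64.7 × 0.85 / (72 × SCr) = 60
SCr = (140 − 60) × 64.7 × 0.85 / (72 × 60) = 1.018 mg/dL

1.02 mg/dL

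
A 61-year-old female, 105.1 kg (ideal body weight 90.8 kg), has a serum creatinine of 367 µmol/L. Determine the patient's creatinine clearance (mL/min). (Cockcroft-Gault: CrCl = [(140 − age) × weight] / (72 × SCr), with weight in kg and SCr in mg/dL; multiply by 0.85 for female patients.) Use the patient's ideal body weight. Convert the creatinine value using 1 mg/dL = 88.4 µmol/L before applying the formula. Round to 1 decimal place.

SCr = 367 / 88.4 = 4.152 mg/dL
CrCl = (140 − 61) × 90.8 / (72 × 4.152) × 0.85 = 7173.2 / 298.94 × 0.85 ≈ 20.4 mL/min

20.4 mL/min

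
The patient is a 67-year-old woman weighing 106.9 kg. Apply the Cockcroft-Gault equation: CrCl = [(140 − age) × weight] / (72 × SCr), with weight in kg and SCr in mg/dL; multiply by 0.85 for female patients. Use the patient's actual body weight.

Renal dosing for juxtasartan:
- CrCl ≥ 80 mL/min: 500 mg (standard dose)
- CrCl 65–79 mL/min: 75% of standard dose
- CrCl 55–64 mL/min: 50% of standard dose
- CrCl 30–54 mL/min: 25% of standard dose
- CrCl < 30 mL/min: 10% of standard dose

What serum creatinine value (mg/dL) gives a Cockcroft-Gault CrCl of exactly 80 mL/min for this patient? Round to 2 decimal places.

1.15 mg/dL

Standard dose requires CrCl ≥ 80 mL/min.
Set (140 − 67) × 106.9 × 0.85 / (72 × SCr) = 80
SCr = (140 − 67) × 106.9 × 0.85 / (72 × 80) = 1.152 mg/dL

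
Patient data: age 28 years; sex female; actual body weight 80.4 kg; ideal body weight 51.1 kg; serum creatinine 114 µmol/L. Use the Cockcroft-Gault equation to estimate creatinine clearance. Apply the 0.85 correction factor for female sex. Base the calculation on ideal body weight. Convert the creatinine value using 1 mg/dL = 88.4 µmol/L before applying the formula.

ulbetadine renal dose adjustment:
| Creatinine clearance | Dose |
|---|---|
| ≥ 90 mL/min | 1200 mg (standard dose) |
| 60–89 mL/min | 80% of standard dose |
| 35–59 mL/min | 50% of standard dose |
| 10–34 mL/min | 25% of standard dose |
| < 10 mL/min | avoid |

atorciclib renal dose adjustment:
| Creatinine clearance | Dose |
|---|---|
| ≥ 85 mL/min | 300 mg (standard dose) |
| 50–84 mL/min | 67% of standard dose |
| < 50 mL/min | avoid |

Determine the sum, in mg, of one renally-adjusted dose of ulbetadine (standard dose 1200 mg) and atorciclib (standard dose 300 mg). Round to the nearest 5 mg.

SCr = 114 / 88.4 = 1.29 mg/dL
CrCl = (140 − 28) × 51.1 / (72 × 1.29) × 0.85 = 5723.2 / 92.88 × 0.85 ≈ 52.4 mL/min
CrCl ≈ 52 mL/min.
ulbetadine: 35–59 mL/min → 50% of 1200 mg = 600 mg.
atorciclib: 50–84 mL/min → 67% of 300 mg = 201 mg.
Total = 600 + 201 = 801 mg.

800 mg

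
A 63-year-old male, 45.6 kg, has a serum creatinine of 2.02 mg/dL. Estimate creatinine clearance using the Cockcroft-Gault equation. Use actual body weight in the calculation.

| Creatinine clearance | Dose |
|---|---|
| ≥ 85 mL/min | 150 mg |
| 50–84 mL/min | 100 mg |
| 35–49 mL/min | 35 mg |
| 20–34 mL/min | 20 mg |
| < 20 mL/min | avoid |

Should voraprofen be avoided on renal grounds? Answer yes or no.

no

CrCl = (140 − 63) × 45.6 / (72 × 2.02) = 3511.2 / 145.44 ≈ 24.1 mL/min
CrCl ≈ 24 mL/min, which is ≥ 20 mL/min.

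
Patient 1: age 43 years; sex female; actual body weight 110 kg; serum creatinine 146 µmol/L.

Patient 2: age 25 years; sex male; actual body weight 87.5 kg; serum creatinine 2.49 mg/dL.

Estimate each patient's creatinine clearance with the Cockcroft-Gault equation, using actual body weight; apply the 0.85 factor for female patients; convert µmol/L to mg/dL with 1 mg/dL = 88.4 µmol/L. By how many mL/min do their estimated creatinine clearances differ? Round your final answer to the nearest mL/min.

Patient 1: SCr = 146 / 88.4 = 1.652 mg/dL
Patient 1: CrCl = (140 − 43) × 110 / (72 × 1.652) × 0.85 = 10670.0 / 118.94 × 0.85 ≈ 76.3 mL/min
Patient 2: CrCl = (140 − 25) × 87.5 / (72 × 2.49) = 10062.5 / 179.28 ≈ 56.1 mL/min
|76.3 − 56.1| = 20.2 mL/min

20 mL/min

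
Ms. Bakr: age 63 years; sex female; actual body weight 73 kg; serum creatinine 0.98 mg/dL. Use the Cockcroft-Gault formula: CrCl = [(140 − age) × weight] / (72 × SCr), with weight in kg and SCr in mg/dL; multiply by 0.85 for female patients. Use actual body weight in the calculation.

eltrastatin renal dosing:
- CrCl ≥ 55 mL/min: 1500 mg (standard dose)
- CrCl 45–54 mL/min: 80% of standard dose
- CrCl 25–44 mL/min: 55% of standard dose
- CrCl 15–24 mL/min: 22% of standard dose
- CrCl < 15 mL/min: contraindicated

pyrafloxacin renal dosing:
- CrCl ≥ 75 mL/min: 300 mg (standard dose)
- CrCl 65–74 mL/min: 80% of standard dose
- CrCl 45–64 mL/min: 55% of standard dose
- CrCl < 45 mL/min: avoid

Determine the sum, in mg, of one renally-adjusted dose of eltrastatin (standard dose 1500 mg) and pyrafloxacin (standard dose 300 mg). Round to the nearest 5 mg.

CrCl = (140 − 63) × 73 / (72 × 0.98) × 0.85 = 5621.0 / 70.56 × 0.85 ≈ 67.7 mL/min
CrCl ≈ 68 mL/min.
eltrastatin: ≥ 55 mL/min → 100% of 1500 mg = 1500 mg.
pyrafloxacin: 65–74 mL/min → 80% of 300 mg = 240 mg.
Total = 1500 + 240 = 1740 mg.

1740 mg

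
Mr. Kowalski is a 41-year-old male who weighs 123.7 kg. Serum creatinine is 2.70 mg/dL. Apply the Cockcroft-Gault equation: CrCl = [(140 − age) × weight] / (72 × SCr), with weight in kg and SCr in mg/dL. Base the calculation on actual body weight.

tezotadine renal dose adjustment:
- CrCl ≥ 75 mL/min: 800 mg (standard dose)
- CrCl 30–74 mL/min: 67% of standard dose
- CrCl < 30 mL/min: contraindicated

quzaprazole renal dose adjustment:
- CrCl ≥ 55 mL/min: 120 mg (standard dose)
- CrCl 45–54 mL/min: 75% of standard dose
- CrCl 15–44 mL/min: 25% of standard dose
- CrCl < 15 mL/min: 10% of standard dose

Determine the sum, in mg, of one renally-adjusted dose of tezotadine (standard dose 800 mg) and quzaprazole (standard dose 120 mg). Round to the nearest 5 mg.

655 mg

CrCl = (140 − 41) × 123.7 / (72 × 2.7) = 12246.3 / 194.40 ≈ 63.0 mL/min
CrCl ≈ 63 mL/min.
tezotadine: 30–74 mL/min → 67% of 800 mg = 536 mg.
quzaprazole: ≥ 55 mL/min → 100% of 120 mg = 120 mg.
Total = 536 + 120 = 656 mg.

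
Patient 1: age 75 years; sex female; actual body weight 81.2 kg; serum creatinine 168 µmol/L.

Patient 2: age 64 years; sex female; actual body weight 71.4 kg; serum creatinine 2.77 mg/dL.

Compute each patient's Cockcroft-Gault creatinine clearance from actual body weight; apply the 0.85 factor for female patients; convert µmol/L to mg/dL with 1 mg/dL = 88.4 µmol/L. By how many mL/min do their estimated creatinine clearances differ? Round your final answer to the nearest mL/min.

10 mL/min

Patient 1: SCr = 168 / 88.4 = 1.9 mg/dL
Patient 1: CrCl = (140 − 75) × 81.2 / (72 × 1.9) × 0.85 = 5278.0 / 136.80 × 0.85 ≈ 32.8 mL/min
Patient 2: CrCl = (140 − 64) × 71.4 / (72 × 2.77) × 0.85 = 5426.4 / 199.44 × 0.85 ≈ 23.1 mL/min
|32.8 − 23.1| = 9.7 mL/min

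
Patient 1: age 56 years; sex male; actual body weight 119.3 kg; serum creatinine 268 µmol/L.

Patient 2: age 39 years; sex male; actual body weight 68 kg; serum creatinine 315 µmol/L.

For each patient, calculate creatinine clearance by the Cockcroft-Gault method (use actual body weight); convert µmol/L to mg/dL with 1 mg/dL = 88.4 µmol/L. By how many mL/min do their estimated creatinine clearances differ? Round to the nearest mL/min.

19 mL/min

Patient 1: SCr = 268 / 88.4 = 3.032 mg/dL
Patient 1: CrCl = (140 − 56) × 119.3 / (72 × 3.032) = 10021.2 / 218.30 ≈ 45.9 mL/min
Patient 2: SCr = 315 / 88.4 = 3.563 mg/dL
Patient 2: CrCl = (140 − 39) × 68 / (72 × 3.563) = 6868.0 / 256.54 ≈ 26.8 mL/min
|45.9 − 26.8| = 19.1 mL/min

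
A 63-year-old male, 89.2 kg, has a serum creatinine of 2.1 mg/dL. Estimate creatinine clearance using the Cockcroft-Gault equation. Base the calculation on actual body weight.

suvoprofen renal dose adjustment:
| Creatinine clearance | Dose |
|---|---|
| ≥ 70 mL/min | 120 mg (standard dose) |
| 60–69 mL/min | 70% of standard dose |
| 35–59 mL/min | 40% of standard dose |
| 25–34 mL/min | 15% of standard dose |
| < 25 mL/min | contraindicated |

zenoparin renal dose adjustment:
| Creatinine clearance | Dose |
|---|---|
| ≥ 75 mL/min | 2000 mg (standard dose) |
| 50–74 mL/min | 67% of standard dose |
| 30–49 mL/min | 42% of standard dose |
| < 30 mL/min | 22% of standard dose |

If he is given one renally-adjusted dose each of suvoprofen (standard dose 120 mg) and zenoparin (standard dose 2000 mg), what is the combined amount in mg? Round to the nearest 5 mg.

890 mg

CrCl = (140 − 63) × 89.2 / (72 × 2.1) = 6868.4 / 151.20 ≈ 45.4 mL/min
CrCl ≈ 45 mL/min.
suvoprofen: 35–59 mL/min → 40% of 120 mg = 48 mg.
zenoparin: 30–49 mL/min → 42% of 2000 mg = 840 mg.
Total = 48 + 840 = 888 mg.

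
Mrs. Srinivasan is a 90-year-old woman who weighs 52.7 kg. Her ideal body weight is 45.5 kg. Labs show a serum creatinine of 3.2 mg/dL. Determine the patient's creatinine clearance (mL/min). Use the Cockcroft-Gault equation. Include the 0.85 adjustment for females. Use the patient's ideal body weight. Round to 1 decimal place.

8.4 mL/min

CrCl = (140 − 90) × 45.5 / (72 × 3.2) × 0.85 = 2275.0 / 230.40 × 0.85 ≈ 8.4 mL/min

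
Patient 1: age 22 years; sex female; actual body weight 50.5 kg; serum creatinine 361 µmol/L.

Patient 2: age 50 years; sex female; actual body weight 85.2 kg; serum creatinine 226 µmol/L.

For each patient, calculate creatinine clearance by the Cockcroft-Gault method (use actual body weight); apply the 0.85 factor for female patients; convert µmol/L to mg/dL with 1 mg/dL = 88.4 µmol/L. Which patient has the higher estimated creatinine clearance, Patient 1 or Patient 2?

Patient 2

Patient 1: SCr = 361 / 88.4 = 4.084 mg/dL
Patient 1: CrCl = (140 − 22) × 50.5 / (72 × 4.084) × 0.85 = 5959.0 / 294.05 × 0.85 ≈ 17.2 mL/min
Patient 2: SCr = 226 / 88.4 = 2.557 mg/dL
Patient 2: CrCl = (140 − 50) × 85.2 / (72 × 2.557) × 0.85 = 7668.0 / 184.10 × 0.85 ≈ 35.4 mL/min
17.2 vs 35.4 mL/min → Patient 2 is higher.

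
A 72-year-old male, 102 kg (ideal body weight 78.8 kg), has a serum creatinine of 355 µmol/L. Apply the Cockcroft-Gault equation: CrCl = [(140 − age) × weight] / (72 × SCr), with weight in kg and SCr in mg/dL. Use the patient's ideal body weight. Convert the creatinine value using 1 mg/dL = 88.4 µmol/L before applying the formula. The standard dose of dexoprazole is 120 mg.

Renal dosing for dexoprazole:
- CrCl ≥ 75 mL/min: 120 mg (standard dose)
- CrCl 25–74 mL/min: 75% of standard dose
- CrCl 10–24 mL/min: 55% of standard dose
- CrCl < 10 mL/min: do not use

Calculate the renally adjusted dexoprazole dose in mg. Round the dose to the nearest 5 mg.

65 mg

SCr = 355 / 88.4 = 4.016 mg/dL
CrCl = (140 − 72) × 78.8 / (72 × 4.016) = 5358.4 / 289.15 ≈ 18.5 mL/min
CrCl ≈ 19 mL/min → bracket 10–24 mL/min.
55% of 120 mg = 66 mg → 65 mg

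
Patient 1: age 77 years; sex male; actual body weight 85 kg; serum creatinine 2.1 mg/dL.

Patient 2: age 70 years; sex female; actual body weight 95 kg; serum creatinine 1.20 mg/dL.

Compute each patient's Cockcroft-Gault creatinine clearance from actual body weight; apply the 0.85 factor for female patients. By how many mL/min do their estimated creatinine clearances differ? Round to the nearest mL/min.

Patient 1: CrCl = (140 − 77) × 85 / (72 × 2.1) = 5355.0 / 151.20 ≈ 35.4 mL/min
Patient 2: CrCl = (140 − 70) × 95 / (72 × 1.2) × 0.85 = 6650.0 / 86.40 × 0.85 ≈ 65.4 mL/min
|35.4 − 65.4| = 30.0 mL/min

30 mL/min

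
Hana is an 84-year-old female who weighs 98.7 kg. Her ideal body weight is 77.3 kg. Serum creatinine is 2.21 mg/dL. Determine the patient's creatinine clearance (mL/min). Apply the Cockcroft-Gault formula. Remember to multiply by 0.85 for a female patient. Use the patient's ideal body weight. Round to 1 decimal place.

23.1 mL/min

CrCl = (140 − 84) × 77.3 / (72 × 2.21) × 0.85 = 4328.8 / 159.12 × 0.85 ≈ 23.1 mL/min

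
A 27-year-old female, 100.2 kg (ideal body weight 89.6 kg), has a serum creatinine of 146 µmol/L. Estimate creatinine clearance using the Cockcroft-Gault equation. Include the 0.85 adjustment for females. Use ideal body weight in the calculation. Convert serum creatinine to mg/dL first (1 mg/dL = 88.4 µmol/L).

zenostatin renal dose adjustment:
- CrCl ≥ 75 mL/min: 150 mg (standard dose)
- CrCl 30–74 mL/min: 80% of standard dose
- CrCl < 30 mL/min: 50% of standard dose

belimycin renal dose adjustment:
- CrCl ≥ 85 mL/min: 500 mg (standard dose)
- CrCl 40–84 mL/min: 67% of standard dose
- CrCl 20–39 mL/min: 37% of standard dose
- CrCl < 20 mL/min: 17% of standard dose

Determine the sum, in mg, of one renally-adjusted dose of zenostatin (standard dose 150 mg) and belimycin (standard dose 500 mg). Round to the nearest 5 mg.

SCr = 146 / 88.4 = 1.652 mg/dL
CrCl = (140 − 27) × 89.6 / (72 × 1.652) × 0.85 = 10124.8 / 118.94 × 0.85 ≈ 72.4 mL/min
CrCl ≈ 72 mL/min.
zenostatin: 30–74 mL/min → 80% of 150 mg = 120 mg.
belimycin: 40–84 mL/min → 67% of 500 mg = 335 mg.
Total = 120 + 335 = 455 mg.

455 mg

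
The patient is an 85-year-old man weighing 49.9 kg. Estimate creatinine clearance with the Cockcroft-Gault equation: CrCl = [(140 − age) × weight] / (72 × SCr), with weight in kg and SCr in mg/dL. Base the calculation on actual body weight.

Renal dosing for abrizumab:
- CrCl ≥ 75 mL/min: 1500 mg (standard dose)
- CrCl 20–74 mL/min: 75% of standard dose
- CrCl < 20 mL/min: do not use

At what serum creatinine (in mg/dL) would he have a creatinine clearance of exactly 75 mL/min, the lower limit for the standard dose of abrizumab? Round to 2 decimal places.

Standard dose requires CrCl ≥ 75 mL/min.
Set (140 − 85) × 49.9 / (72 × SCr) = 75
SCr = (140 − 85) × 49.9 / (72 × 75) = 0.508 mg/dL

0.51 mg/dL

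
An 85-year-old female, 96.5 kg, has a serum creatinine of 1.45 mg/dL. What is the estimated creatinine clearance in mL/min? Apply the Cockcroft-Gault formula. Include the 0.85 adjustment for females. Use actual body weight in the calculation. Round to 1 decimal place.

CrCl = (140 − 85) × 96.5 / (72 × 1.45) × 0.85 = 5307.5 / 104.40 × 0.85 ≈ 43.2 mL/min

43.2 mL/min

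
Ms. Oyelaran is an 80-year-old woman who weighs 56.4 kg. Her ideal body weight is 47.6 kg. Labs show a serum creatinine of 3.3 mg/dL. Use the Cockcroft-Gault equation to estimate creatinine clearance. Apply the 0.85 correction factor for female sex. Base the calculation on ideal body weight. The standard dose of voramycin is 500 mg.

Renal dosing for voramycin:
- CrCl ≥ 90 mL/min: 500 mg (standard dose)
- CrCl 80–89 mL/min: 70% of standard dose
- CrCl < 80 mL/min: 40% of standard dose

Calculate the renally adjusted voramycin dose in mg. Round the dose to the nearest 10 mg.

200 mg

CrCl = (140 − 80) × 47.6 / (72 × 3.3) × 0.85 = 2856.0 / 237.60 × 0.85 ≈ 10.2 mL/min
CrCl ≈ 10 mL/min → bracket < 80 mL/min.
40% of 500 mg = 200 mg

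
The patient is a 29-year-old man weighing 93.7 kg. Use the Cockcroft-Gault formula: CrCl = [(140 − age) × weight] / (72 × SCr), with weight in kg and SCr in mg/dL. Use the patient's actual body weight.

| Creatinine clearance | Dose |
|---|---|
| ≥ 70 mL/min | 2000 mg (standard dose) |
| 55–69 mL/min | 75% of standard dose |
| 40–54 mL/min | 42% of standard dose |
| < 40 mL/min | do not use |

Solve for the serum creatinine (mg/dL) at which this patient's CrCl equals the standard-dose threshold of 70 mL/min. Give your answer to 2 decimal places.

Standard dose requires CrCl ≥ 70 mL/min.
Set (140 − 29) × 93.7 / (72 × SCr) = 70
SCr = (140 − 29) × 93.7 / (72 × 70) = 2.064 mg/dL

2.06 mg/dL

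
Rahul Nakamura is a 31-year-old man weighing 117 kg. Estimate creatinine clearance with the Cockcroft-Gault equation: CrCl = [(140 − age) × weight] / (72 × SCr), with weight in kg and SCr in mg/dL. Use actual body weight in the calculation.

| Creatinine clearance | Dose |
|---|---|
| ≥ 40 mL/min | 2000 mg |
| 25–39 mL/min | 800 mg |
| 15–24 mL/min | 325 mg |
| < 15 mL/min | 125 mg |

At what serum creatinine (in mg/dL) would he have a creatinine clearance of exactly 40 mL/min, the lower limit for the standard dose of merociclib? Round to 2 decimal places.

4.43 mg/dL

Standard dose requires CrCl ≥ 40 mL/min.
Set (140 − 31) × 117 / (72 × SCr) = 40
SCr = (140 − 31) × 117 / (72 × 40) = 4.428 mg/dL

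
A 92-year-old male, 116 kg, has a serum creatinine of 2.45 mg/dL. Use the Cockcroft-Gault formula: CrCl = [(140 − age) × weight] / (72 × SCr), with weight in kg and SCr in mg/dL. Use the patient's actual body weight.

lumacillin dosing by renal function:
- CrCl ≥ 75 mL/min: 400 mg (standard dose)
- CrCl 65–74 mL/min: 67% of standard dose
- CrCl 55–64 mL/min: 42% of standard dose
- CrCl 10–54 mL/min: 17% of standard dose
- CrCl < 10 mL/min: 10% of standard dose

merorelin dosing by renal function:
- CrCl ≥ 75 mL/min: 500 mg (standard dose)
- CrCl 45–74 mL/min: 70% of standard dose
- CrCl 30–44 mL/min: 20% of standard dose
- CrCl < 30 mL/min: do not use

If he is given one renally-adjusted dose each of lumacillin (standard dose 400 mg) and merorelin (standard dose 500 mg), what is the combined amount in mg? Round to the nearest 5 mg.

CrCl = (140 − 92) × 116 / (72 × 2.45) = 5568.0 / 176.40 ≈ 31.6 mL/min
CrCl ≈ 32 mL/min.
lumacillin: 10–54 mL/min → 17% of 400 mg = 68 mg.
merorelin: 30–44 mL/min → 20% of 500 mg = 100 mg.
Total = 68 + 100 = 168 mg.

170 mg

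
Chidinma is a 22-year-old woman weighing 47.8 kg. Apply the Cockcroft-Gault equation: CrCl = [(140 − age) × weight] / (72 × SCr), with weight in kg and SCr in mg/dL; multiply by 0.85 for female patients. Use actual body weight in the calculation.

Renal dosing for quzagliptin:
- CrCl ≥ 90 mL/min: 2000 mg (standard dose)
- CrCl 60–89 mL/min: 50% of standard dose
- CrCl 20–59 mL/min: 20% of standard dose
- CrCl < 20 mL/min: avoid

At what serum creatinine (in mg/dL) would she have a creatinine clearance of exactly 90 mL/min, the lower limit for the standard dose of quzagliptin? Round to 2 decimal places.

0.74 mg/dL

Standard dose requires CrCl ≥ 90 mL/min.
Set (140 − 22) × 47.8 × 0.85 / (72 × SCr) = 90
SCr = (140 − 22) × 47.8 × 0.85 / (72 × 90) = 0.740 mg/dL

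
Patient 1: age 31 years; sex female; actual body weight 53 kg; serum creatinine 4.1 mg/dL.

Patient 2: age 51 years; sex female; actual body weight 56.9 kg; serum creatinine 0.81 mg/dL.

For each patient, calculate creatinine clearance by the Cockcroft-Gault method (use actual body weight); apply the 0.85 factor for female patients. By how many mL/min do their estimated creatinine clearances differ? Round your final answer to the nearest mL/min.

Patient 1: CrCl = (140 − 31) × 53 / (72 × 4.1) × 0.85 = 5777.0 / 295.20 × 0.85 ≈ 16.6 mL/min
Patient 2: CrCl = (140 − 51) × 56.9 / (72 × 0.81) × 0.85 = 5064.1 / 58.32 × 0.85 ≈ 73.8 mL/min
|16.6 − 73.8| = 57.2 mL/min

57 mL/min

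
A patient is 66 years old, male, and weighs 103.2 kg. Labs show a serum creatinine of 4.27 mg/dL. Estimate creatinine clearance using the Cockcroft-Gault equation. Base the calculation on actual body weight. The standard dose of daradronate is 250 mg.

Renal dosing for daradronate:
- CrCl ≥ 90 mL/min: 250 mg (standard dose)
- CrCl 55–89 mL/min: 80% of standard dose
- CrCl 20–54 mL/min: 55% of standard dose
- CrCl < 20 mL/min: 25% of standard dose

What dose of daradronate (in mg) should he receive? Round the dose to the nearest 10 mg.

140 mg

CrCl = (140 − 66) × 103.2 / (72 × 4.27) = 7636.8 / 307.44 ≈ 24.8 mL/min
CrCl ≈ 25 mL/min → bracket 20–54 mL/min.
55% of 250 mg = 137.5 mg → 140 mg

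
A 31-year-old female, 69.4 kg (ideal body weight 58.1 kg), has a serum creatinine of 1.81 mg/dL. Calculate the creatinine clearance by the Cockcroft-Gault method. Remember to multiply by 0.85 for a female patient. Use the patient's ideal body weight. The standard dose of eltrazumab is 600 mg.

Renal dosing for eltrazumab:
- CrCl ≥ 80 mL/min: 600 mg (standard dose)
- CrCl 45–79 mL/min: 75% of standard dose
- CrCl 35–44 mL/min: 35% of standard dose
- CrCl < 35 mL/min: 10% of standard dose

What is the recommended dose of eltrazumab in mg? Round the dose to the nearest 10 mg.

210 mg

CrCl = (140 − 31) × 58.1 / (72 × 1.81) × 0.85 = 6332.9 / 130.32 × 0.85 ≈ 41.3 mL/min
CrCl ≈ 41 mL/min → bracket 35–44 mL/min.
35% of 600 mg = 210 mg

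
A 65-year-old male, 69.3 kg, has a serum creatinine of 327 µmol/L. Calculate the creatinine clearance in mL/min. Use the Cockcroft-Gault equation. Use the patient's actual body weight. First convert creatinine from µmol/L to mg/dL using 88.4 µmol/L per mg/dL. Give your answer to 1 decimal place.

SCr = 327 / 88.4 = 3.699 mg/dL
CrCl = (140 − 65) × 69.3 / (72 × 3.699) = 5197.5 / 266.33 ≈ 19.5 mL/min

19.5 mL/min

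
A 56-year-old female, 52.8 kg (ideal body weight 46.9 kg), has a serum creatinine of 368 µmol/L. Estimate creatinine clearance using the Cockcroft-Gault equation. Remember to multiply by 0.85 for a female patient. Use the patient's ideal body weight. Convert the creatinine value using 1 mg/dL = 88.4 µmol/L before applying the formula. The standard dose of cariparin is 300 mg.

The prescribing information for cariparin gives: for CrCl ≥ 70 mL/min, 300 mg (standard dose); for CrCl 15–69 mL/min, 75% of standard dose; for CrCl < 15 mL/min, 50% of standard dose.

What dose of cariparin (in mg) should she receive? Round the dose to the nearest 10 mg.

150 mg

SCr = 368 / 88.4 = 4.163 mg/dL
CrCl = (140 − 56) × 46.9 / (72 × 4.163) × 0.85 = 3939.6 / 299.74 × 0.85 ≈ 11.2 mL/min
CrCl ≈ 11 mL/min → bracket < 15 mL/min.
50% of 300 mg = 150 mg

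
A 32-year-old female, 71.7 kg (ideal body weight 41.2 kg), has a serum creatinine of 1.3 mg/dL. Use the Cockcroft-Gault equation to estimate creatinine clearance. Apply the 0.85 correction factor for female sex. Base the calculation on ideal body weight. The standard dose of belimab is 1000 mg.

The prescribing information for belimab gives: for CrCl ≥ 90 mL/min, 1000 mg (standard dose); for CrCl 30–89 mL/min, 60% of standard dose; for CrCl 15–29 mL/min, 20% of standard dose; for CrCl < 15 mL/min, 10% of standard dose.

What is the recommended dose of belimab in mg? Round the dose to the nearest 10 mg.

600 mg

CrCl = (140 − 32) × 41.2 / (72 × 1.3) × 0.85 = 4449.6 / 93.60 × 0.85 ≈ 40.4 mL/min
CrCl ≈ 40 mL/min → bracket 30–89 mL/min.
60% of 1000 mg = 600 mg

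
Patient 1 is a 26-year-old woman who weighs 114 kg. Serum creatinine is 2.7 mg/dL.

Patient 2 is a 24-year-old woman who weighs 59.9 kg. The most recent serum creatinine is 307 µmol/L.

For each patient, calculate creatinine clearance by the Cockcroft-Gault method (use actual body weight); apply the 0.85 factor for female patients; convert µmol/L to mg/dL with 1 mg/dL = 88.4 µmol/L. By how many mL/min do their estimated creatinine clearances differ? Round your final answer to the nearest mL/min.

Patient 1: CrCl = (140 − 26) × 114 / (72 × 2.7) × 0.85 = 12996.0 / 194.40 × 0.85 ≈ 56.8 mL/min
Patient 2: SCr = 307 / 88.4 = 3.473 mg/dL
Patient 2: CrCl = (140 − 24) × 59.9 / (72 × 3.473) × 0.85 = 6948.4 / 250.06 × 0.85 ≈ 23.6 mL/min
|56.8 − 23.6| = 33.2 mL/min

33 mL/min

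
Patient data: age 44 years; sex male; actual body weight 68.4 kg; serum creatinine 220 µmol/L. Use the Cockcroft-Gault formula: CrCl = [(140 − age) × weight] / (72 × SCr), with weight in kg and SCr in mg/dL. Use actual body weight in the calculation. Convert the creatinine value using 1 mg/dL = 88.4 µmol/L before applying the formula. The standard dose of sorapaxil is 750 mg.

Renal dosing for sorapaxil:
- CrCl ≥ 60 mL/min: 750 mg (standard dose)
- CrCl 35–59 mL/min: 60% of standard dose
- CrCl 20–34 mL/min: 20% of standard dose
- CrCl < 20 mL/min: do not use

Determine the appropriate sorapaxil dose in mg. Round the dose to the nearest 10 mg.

SCr = 220 / 88.4 = 2.489 mg/dL
CrCl = (140 − 44) × 68.4 / (72 × 2.489) = 6566.4 / 179.21 ≈ 36.6 mL/min
CrCl ≈ 37 mL/min → bracket 35–59 mL/min.
60% of 750 mg = 450 mg

450 mg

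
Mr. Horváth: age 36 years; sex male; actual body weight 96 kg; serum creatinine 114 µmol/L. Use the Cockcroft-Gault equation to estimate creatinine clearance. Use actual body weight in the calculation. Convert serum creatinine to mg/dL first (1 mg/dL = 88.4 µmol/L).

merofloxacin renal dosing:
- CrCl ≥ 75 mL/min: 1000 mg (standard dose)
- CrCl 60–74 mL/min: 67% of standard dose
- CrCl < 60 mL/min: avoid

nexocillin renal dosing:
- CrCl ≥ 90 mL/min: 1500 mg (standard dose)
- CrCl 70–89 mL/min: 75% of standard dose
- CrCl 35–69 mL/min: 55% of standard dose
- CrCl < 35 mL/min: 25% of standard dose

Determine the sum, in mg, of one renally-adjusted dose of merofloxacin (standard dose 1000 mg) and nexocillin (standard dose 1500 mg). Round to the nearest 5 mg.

SCr = 114 / 88.4 = 1.29 mg/dL
CrCl = (140 − 36) × 96 / (72 × 1.29) = 9984.0 / 92.88 ≈ 107.5 mL/min
CrCl ≈ 108 mL/min.
merofloxacin: ≥ 75 mL/min → 100% of 1000 mg = 1000 mg.
nexocillin: ≥ 90 mL/min → 100% of 1500 mg = 1500 mg.
Total = 1000 + 1500 = 2500 mg.

2500 mg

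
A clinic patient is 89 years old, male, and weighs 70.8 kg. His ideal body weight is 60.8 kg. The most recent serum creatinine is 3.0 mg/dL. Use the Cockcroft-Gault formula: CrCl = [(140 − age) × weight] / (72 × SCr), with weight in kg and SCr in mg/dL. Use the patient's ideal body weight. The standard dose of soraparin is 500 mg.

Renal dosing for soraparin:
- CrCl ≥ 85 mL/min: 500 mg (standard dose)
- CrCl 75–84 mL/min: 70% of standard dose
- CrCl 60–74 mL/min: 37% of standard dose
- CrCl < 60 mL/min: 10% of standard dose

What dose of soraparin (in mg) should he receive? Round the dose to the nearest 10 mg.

50 mg

CrCl = (140 − 89) × 60.8 / (72 × 3) = 3100.8 / 216.00 ≈ 14.4 mL/min
CrCl ≈ 14 mL/min → bracket < 60 mL/min.
10% of 500 mg = 50 mg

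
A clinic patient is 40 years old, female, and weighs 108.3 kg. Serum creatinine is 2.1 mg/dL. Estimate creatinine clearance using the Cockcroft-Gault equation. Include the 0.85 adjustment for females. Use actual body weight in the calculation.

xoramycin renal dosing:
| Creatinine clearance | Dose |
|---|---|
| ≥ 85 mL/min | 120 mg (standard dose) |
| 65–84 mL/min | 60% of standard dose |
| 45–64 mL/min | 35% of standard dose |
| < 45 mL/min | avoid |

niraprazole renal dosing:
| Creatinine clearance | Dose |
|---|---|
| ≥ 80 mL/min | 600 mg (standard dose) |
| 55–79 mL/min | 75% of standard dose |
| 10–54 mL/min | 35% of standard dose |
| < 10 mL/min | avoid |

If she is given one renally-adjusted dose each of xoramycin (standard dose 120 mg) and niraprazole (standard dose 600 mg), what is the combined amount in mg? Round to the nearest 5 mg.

CrCl = (140 − 40) × 108.3 / (72 × 2.1) × 0.85 = 10830.0 / 151.20 × 0.85 ≈ 60.9 mL/min
CrCl ≈ 61 mL/min.
xoramycin: 45–64 mL/min → 35% of 120 mg = 42 mg.
niraprazole: 55–79 mL/min → 75% of 600 mg = 450 mg.
Total = 42 + 450 = 492 mg.

490 mg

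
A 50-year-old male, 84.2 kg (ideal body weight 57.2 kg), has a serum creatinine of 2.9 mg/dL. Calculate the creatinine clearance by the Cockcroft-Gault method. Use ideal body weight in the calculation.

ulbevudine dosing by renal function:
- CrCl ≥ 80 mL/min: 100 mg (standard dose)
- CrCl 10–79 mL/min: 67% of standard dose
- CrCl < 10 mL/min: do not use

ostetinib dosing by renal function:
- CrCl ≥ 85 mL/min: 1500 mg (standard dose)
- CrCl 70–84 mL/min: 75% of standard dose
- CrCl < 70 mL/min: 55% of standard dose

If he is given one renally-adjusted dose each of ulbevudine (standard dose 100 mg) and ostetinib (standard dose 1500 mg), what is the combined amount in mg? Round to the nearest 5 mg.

CrCl = (140 − 50) × 57.2 / (72 × 2.9) = 5148.0 / 208.80 ≈ 24.7 mL/min
CrCl ≈ 25 mL/min.
ulbevudine: 10–79 mL/min → 67% of 100 mg = 67 mg.
ostetinib: < 70 mL/min → 55% of 1500 mg = 825 mg.
Total = 67 + 825 = 892 mg.

890 mg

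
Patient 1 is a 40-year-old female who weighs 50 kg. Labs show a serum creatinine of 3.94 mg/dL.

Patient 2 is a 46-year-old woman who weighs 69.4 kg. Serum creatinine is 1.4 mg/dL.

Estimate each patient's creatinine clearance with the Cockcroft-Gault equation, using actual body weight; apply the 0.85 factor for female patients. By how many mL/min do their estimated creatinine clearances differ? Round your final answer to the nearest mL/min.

Patient 1: CrCl = (140 − 40) × 50 / (72 × 3.94) × 0.85 = 5000.0 / 283.68 × 0.85 ≈ 15.0 mL/min
Patient 2: CrCl = (140 − 46) × 69.4 / (72 × 1.4) × 0.85 = 6523.6 / 100.80 × 0.85 ≈ 55.0 mL/min
|15.0 − 55.0| = 40.0 mL/min

40 mL/min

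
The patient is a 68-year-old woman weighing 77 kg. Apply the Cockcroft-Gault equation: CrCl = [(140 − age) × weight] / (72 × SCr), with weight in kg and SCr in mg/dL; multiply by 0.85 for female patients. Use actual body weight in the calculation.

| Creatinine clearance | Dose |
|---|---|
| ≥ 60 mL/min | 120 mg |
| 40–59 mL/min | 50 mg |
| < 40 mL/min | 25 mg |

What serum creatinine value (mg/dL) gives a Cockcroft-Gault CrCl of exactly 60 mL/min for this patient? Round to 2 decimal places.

1.09 mg/dL

Standard dose requires CrCl ≥ 60 mL/min.
Set (140 − 68) × 77 × 0.85 / (72 × SCr) = 60
SCr = (140 − 68) × 77 × 0.85 / (72 × 60) = 1.091 mg/dL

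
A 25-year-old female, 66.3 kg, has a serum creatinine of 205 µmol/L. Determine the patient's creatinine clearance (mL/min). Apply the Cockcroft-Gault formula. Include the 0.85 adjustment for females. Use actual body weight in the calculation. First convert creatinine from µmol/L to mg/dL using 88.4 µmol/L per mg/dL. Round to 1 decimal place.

SCr = 205 / 88.4 = 2.319 mg/dL
CrCl = (140 − 25) × 66.3 / (72 × 2.319) × 0.85 = 7624.5 / 166.97 × 0.85 ≈ 38.8 mL/min

38.8 mL/min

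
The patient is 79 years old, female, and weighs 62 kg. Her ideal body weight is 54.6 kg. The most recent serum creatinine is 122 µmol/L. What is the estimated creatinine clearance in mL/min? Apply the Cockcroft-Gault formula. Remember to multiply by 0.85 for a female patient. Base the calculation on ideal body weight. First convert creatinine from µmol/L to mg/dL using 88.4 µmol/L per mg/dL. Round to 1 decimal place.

SCr = 122 / 88.4 = 1.38 mg/dL
CrCl = (140 − 79) × 54.6 / (72 × 1.38) × 0.85 = 3330.6 / 99.36 × 0.85 ≈ 28.5 mL/min

28.5 mL/min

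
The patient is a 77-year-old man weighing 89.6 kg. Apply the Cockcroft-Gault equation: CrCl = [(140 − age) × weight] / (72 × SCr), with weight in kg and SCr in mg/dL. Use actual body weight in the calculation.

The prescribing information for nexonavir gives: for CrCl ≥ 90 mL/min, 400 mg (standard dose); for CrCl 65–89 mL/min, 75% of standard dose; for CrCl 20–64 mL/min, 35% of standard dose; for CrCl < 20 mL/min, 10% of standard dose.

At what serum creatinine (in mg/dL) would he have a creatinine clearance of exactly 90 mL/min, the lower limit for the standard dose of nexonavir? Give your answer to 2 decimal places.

0.87 mg/dL

Standard dose requires CrCl ≥ 90 mL/min.
Set (140 − 77) × 89.6 / (72 × SCr) = 90
SCr = (140 − 77) × 89.6 / (72 × 90) = 0.871 mg/dL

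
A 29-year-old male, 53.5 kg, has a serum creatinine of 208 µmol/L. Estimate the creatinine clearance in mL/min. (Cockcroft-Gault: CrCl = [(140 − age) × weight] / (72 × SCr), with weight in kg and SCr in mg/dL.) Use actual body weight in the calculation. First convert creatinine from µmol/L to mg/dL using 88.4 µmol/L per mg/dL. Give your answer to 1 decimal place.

35.1 mL/min

SCr = 208 / 88.4 = 2.353 mg/dL
CrCl = (140 − 29) × 53.5 / (72 × 2.353) = 5938.5 / 169.42 ≈ 35.1 mL/min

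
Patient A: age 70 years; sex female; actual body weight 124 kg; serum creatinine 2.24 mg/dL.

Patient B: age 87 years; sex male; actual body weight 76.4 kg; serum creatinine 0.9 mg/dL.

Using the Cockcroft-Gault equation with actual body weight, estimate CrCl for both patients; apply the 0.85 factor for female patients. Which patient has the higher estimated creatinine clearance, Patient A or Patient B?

Patient B

Patient A: CrCl = (140 − 70) × 124 / (72 × 2.24) × 0.85 = 8680.0 / 161.28 × 0.85 ≈ 45.7 mL/min
Patient B: CrCl = (140 − 87) × 76.4 / (72 × 0.9) = 4049.2 / 64.80 ≈ 62.5 mL/min
45.7 vs 62.5 mL/min → Patient B is higher.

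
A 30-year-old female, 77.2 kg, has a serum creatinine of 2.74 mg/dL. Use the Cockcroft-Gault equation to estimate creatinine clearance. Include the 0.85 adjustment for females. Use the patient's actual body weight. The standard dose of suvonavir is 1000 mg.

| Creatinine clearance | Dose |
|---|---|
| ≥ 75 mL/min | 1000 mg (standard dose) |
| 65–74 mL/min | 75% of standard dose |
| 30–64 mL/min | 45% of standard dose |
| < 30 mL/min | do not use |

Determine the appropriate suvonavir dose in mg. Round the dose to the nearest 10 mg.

CrCl = (140 − 30) × 77.2 / (72 × 2.74) × 0.85 = 8492.0 / 197.28 × 0.85 ≈ 36.6 mL/min
CrCl ≈ 37 mL/min → bracket 30–64 mL/min.
45% of 1000 mg = 450 mg

450 mg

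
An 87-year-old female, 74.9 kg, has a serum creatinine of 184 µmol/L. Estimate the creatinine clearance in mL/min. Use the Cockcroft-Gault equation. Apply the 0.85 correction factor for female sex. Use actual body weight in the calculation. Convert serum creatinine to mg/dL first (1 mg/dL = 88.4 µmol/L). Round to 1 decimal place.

SCr = 184 / 88.4 = 2.081 mg/dL
CrCl = (140 − 87) × 74.9 / (72 × 2.081) × 0.85 = 3969.7 / 149.83 × 0.85 ≈ 22.5 mL/min

22.5 mL/min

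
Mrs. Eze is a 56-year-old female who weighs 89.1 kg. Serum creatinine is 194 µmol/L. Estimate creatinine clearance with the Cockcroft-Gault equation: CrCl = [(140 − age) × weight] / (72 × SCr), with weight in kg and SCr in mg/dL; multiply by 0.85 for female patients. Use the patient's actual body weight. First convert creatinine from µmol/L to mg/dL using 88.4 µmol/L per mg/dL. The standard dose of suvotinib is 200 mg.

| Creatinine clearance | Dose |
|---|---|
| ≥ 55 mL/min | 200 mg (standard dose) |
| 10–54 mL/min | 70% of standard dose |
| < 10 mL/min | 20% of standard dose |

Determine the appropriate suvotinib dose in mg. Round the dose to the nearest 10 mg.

140 mg

SCr = 194 / 88.4 = 2.195 mg/dL
CrCl = (140 − 56) × 89.1 / (72 × 2.195) × 0.85 = 7484.4 / 158.04 × 0.85 ≈ 40.3 mL/min
CrCl ≈ 40 mL/min → bracket 10–54 mL/min.
70% of 200 mg = 140 mg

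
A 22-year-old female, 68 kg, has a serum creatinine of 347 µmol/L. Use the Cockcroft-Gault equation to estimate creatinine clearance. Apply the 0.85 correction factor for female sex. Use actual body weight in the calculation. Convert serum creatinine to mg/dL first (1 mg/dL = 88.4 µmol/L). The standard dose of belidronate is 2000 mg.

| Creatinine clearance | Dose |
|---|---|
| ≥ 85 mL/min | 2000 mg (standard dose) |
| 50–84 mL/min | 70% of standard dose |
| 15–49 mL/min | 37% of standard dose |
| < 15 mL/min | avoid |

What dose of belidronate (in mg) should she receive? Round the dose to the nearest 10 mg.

740 mg

SCr = 347 / 88.4 = 3.925 mg/dL
CrCl = (140 − 22) × 68 / (72 × 3.925) × 0.85 = 8024.0 / 282.60 × 0.85 ≈ 24.1 mL/min
CrCl ≈ 24 mL/min → bracket 15–49 mL/min.
37% of 2000 mg = 740 mg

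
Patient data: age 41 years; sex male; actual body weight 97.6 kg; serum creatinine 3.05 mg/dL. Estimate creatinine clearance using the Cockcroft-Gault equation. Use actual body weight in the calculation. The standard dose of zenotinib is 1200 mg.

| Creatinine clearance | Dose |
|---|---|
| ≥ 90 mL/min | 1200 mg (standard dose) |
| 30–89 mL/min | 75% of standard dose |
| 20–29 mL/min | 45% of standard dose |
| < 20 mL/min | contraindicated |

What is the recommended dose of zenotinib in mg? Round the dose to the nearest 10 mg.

900 mg

CrCl = (140 − 41) × 97.6 / (72 × 3.05) = 9662.4 / 219.60 ≈ 44.0 mL/min
CrCl ≈ 44 mL/min → bracket 30–89 mL/min.
75% of 1200 mg = 900 mg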